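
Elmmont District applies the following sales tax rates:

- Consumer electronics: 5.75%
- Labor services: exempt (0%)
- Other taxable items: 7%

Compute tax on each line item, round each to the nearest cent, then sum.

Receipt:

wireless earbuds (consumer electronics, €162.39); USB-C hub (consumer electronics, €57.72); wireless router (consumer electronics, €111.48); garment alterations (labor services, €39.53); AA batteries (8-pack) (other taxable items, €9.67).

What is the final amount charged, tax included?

Wireless earbuds €162.39: consumer electronics → 5.75% → €9.34
USB-C hub €57.72: consumer electronics → 5.75% → €3.32
Wireless router €111.48: consumer electronics → 5.75% → €6.41
Garment alterations €39.53: labor services → 0% → €0.00
AA batteries (8-pack) €9.67: other taxable items → 7% → €0.68
Subtotal = €380.79; tax = €19.75; total due = €400.54

€400.54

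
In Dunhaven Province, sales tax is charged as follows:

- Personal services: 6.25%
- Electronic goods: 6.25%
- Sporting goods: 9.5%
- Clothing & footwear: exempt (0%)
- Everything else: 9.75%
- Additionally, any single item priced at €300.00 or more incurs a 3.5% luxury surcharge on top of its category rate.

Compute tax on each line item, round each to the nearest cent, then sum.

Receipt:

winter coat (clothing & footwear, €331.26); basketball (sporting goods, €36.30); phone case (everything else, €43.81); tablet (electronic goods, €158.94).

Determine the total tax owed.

€29.24

Winter coat €331.26: clothing & footwear → 0% + 3.5% surcharge = 3.5% → €11.59
Basketball €36.30: sporting goods → 9.5% → €3.45
Phone case €43.81: everything else → 9.75% → €4.27
Tablet €158.94: electronic goods → 6.25% → €9.93
Total tax = €11.59 + €3.45 + €4.27 + €9.93 = €29.24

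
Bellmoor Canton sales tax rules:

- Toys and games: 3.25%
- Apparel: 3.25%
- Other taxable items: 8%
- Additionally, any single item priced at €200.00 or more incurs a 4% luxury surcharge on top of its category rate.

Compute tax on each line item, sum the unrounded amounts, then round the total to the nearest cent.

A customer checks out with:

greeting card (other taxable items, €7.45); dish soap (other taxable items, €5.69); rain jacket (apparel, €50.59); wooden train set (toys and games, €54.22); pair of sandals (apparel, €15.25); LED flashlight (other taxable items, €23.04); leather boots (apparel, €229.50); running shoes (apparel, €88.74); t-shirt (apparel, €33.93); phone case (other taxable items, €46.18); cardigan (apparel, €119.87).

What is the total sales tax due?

Greeting card €7.45: other taxable items → 8% → €0.596
Dish soap €5.69: other taxable items → 8% → €0.4552
Rain jacket €50.59: apparel → 3.25% → €1.644175
Wooden train set €54.22: toys and games → 3.25% → €1.76215
Pair of sandals €15.25: apparel → 3.25% → €0.495625
LED flashlight €23.04: other taxable items → 8% → €1.8432
Leather boots €229.50: apparel → 3.25% + 4% surcharge = 7.25% → €16.63875
Running shoes €88.74: apparel → 3.25% → €2.88405
T-shirt €33.93: apparel → 3.25% → €1.102725
Phone case €46.18: other taxable items → 8% → €3.6944
Cardigan €119.87: apparel → 3.25% → €3.895775
Unrounded tax sum = €35.01205 → €35.01

€35.01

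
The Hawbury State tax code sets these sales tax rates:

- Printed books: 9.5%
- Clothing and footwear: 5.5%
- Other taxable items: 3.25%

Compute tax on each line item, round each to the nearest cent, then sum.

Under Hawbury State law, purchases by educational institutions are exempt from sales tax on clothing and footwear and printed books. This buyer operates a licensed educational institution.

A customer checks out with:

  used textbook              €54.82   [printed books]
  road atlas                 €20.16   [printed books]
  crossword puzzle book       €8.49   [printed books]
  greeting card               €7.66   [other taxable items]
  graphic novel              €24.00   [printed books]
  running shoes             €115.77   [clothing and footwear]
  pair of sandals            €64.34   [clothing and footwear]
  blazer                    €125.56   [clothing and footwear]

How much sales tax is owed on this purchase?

Used textbook €54.82: printed books, buyer-exempt → 0% → €0.00
Road atlas €20.16: printed books, buyer-exempt → 0% → €0.00
Crossword puzzle book €8.49: printed books, buyer-exempt → 0% → €0.00
Greeting card €7.66: other taxable items → 3.25% → €0.25
Graphic novel €24.00: printed books, buyer-exempt → 0% → €0.00
Running shoes €115.77: clothing and footwear, buyer-exempt → 0% → €0.00
Pair of sandals €64.34: clothing and footwear, buyer-exempt → 0% → €0.00
Blazer €125.56: clothing and footwear, buyer-exempt → 0% → €0.00
Total tax = €0.25

€0.25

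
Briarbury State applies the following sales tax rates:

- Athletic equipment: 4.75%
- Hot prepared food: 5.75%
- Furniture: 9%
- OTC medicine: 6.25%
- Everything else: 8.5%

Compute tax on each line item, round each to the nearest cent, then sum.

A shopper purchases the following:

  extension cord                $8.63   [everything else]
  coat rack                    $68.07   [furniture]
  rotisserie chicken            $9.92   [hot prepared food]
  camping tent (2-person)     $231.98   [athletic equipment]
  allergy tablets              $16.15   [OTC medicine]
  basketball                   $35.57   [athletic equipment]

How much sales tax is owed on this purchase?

$21.15

Extension cord $8.63: everything else → 8.5% → $0.73
Coat rack $68.07: furniture → 9% → $6.13
Rotisserie chicken $9.92: hot prepared food → 5.75% → $0.57
Camping tent (2-person) $231.98: athletic equipment → 4.75% → $11.02
Allergy tablets $16.15: OTC medicine → 6.25% → $1.01
Basketball $35.57: athletic equipment → 4.75% → $1.69
Total tax = $0.73 + $6.13 + $0.57 + $11.02 + $1.01 + $1.69 = $21.15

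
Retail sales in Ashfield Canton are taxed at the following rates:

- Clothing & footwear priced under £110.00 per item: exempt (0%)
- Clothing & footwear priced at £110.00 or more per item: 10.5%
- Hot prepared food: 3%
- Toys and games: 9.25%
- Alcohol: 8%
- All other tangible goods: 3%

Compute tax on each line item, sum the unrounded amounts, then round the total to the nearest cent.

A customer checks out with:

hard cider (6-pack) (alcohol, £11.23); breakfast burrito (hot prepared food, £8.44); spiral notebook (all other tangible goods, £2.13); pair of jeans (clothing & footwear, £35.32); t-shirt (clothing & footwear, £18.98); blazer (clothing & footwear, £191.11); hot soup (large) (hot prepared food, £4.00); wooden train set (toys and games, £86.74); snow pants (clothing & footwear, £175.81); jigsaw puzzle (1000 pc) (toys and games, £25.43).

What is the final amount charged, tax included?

Hard cider (6-pack) £11.23: alcohol → 8% → £0.8984
Breakfast burrito £8.44: hot prepared food → 3% → £0.2532
Spiral notebook £2.13: all other tangible goods → 3% → £0.0639
Pair of jeans £35.32: clothing & footwear, under £110.00 → 0% → £0.00
T-shirt £18.98: clothing & footwear, under £110.00 → 0% → £0.00
Blazer £191.11: clothing & footwear, £110.00 or more → 10.5% → £20.06655
Hot soup (large) £4.00: hot prepared food → 3% → £0.12
Wooden train set £86.74: toys and games → 9.25% → £8.02345
Snow pants £175.81: clothing & footwear, £110.00 or more → 10.5% → £18.46005
Jigsaw puzzle (1000 pc) £25.43: toys and games → 9.25% → £2.352275
Subtotal = £559.19; unrounded tax = £50.237825 → £50.24; total due = £609.43

£609.43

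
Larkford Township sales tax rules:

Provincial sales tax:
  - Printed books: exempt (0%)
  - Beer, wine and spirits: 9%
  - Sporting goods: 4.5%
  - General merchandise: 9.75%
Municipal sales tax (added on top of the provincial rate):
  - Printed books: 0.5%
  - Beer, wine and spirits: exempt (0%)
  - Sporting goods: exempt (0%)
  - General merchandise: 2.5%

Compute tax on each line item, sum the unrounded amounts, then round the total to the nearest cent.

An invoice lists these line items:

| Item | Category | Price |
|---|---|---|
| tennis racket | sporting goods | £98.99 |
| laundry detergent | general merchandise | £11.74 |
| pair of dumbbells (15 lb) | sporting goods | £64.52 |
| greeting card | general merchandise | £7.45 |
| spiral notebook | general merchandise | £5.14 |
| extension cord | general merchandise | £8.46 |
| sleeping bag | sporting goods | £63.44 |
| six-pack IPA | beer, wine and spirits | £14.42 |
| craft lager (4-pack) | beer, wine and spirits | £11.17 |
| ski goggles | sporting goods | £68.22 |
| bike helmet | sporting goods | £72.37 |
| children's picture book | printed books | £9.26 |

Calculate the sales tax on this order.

Tennis racket £98.99: sporting goods → 4.5% + 0% municipal = 4.5% → £4.45455
Laundry detergent £11.74: general merchandise → 9.75% + 2.5% municipal = 12.25% → £1.43815
Pair of dumbbells (15 lb) £64.52: sporting goods → 4.5% + 0% municipal = 4.5% → £2.9034
Greeting card £7.45: general merchandise → 9.75% + 2.5% municipal = 12.25% → £0.912625
Spiral notebook £5.14: general merchandise → 9.75% + 2.5% municipal = 12.25% → £0.62965
Extension cord £8.46: general merchandise → 9.75% + 2.5% municipal = 12.25% → £1.03635
Sleeping bag £63.44: sporting goods → 4.5% + 0% municipal = 4.5% → £2.8548
Six-pack IPA £14.42: beer, wine and spirits → 9% + 0% municipal = 9% → £1.2978
Craft lager (4-pack) £11.17: beer, wine and spirits → 9% + 0% municipal = 9% → £1.0053
Ski goggles £68.22: sporting goods → 4.5% + 0% municipal = 4.5% → £3.0699
Bike helmet £72.37: sporting goods → 4.5% + 0% municipal = 4.5% → £3.25665
Children's picture book £9.26: printed books → 0% + 0.5% municipal = 0.5% → £0.0463
Unrounded tax sum = £22.905475 → £22.91

£22.91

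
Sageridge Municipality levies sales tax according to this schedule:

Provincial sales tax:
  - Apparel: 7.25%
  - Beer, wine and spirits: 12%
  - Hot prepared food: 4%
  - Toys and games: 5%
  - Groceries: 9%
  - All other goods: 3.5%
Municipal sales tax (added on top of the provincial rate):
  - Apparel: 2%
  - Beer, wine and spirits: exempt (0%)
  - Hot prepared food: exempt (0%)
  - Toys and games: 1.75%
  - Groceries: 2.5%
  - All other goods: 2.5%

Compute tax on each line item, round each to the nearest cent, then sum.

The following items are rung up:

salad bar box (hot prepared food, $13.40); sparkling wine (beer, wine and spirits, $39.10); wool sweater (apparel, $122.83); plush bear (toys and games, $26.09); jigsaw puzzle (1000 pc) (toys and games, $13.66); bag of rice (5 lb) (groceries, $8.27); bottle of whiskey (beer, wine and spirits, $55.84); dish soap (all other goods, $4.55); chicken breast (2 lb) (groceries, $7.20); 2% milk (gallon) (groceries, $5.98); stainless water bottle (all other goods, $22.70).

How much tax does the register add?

$30.07

Salad bar box $13.40: hot prepared food → 4% + 0% municipal = 4% → $0.54
Sparkling wine $39.10: beer, wine and spirits → 12% + 0% municipal = 12% → $4.69
Wool sweater $122.83: apparel → 7.25% + 2% municipal = 9.25% → $11.36
Plush bear $26.09: toys and games → 5% + 1.75% municipal = 6.75% → $1.76
Jigsaw puzzle (1000 pc) $13.66: toys and games → 5% + 1.75% municipal = 6.75% → $0.92
Bag of rice (5 lb) $8.27: groceries → 9% + 2.5% municipal = 11.5% → $0.95
Bottle of whiskey $55.84: beer, wine and spirits → 12% + 0% municipal = 12% → $6.70
Dish soap $4.55: all other goods → 3.5% + 2.5% municipal = 6% → $0.27
Chicken breast (2 lb) $7.20: groceries → 9% + 2.5% municipal = 11.5% → $0.83
2% milk (gallon) $5.98: groceries → 9% + 2.5% municipal = 11.5% → $0.69
Stainless water bottle $22.70: all other goods → 3.5% + 2.5% municipal = 6% → $1.36
Total tax = $0.54 + $4.69 + $11.36 + $1.76 + $0.92 + $0.95 + $6.70 + $0.27 + $0.83 + $0.69 + $1.36 = $30.07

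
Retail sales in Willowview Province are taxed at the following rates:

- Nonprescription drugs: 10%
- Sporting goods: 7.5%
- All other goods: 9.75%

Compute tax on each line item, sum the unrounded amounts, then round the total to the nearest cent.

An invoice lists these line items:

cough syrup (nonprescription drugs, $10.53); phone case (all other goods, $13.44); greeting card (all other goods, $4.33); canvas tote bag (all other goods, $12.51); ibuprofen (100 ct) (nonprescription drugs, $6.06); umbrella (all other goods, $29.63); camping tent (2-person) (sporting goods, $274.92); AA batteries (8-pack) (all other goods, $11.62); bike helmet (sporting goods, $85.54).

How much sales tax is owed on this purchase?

Cough syrup $10.53: nonprescription drugs → 10% → $1.053
Phone case $13.44: all other goods → 9.75% → $1.3104
Greeting card $4.33: all other goods → 9.75% → $0.422175
Canvas tote bag $12.51: all other goods → 9.75% → $1.219725
Ibuprofen (100 ct) $6.06: nonprescription drugs → 10% → $0.606
Umbrella $29.63: all other goods → 9.75% → $2.888925
Camping tent (2-person) $274.92: sporting goods → 7.5% → $20.619
AA batteries (8-pack) $11.62: all other goods → 9.75% → $1.13295
Bike helmet $85.54: sporting goods → 7.5% → $6.4155
Unrounded tax sum = $35.667675 → $35.67

$35.67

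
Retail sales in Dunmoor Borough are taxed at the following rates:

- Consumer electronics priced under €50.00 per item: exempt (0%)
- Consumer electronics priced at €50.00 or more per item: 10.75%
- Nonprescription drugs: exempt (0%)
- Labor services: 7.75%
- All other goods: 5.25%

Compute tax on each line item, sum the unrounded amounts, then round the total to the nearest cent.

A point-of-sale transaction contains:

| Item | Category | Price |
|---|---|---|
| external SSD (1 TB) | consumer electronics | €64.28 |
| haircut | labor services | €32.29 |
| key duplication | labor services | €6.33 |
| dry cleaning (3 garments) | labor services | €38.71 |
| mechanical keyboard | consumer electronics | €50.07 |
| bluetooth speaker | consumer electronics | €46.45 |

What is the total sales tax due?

External SSD (1 TB) €64.28: consumer electronics, €50.00 or more → 10.75% → €6.9101
Haircut €32.29: labor services → 7.75% → €2.502475
Key duplication €6.33: labor services → 7.75% → €0.490575
Dry cleaning (3 garments) €38.71: labor services → 7.75% → €3.000025
Mechanical keyboard €50.07: consumer electronics, €50.00 or more → 10.75% → €5.382525
Bluetooth speaker €46.45: consumer electronics, under €50.00 → 0% → €0.00
Unrounded tax sum = €18.2857 → €18.29

€18.29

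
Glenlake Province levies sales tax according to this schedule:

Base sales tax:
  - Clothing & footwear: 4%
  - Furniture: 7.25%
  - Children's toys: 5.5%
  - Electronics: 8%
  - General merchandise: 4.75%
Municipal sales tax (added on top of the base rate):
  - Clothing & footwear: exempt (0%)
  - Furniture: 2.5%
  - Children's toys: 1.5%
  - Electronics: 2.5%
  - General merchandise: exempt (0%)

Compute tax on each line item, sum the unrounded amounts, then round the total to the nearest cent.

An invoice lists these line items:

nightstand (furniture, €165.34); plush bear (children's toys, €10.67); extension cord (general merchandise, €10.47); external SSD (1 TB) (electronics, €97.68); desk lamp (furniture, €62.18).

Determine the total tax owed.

€33.68

Nightstand €165.34: furniture → 7.25% + 2.5% municipal = 9.75% → €16.12065
Plush bear €10.67: children's toys → 5.5% + 1.5% municipal = 7% → €0.7469
Extension cord €10.47: general merchandise → 4.75% + 0% municipal = 4.75% → €0.497325
External SSD (1 TB) €97.68: electronics → 8% + 2.5% municipal = 10.5% → €10.2564
Desk lamp €62.18: furniture → 7.25% + 2.5% municipal = 9.75% → €6.06255
Unrounded tax sum = €33.683825 → €33.68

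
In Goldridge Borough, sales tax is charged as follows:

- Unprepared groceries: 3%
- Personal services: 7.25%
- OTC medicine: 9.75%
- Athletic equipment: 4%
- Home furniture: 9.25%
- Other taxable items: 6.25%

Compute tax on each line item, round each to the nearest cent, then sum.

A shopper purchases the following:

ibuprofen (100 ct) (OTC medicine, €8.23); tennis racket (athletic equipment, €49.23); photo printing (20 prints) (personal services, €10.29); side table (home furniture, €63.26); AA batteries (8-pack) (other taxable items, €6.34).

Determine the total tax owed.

Ibuprofen (100 ct) €8.23: OTC medicine → 9.75% → €0.80
Tennis racket €49.23: athletic equipment → 4% → €1.97
Photo printing (20 prints) €10.29: personal services → 7.25% → €0.75
Side table €63.26: home furniture → 9.25% → €5.85
AA batteries (8-pack) €6.34: other taxable items → 6.25% → €0.40
Total tax = €0.80 + €1.97 + €0.75 + €5.85 + €0.40 = €9.77

€9.77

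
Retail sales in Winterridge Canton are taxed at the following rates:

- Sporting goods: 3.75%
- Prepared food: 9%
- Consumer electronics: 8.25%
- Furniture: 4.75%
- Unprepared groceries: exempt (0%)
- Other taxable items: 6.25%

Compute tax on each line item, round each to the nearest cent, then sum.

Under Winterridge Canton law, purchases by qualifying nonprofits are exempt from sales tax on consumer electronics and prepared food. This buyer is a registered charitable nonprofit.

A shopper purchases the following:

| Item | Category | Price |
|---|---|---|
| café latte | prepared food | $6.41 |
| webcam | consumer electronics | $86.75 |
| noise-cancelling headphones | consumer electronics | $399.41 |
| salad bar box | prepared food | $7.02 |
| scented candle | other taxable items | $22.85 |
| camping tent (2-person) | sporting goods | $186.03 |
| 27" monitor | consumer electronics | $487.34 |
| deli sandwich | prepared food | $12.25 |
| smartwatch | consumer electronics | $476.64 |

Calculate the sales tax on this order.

Café latte $6.41: prepared food, buyer-exempt → 0% → $0.00
Webcam $86.75: consumer electronics, buyer-exempt → 0% → $0.00
Noise-cancelling headphones $399.41: consumer electronics, buyer-exempt → 0% → $0.00
Salad bar box $7.02: prepared food, buyer-exempt → 0% → $0.00
Scented candle $22.85: other taxable items → 6.25% → $1.43
Camping tent (2-person) $186.03: sporting goods → 3.75% → $6.98
27" monitor $487.34: consumer electronics, buyer-exempt → 0% → $0.00
Deli sandwich $12.25: prepared food, buyer-exempt → 0% → $0.00
Smartwatch $476.64: consumer electronics, buyer-exempt → 0% → $0.00
Total tax = $1.43 + $6.98 = $8.41

$8.41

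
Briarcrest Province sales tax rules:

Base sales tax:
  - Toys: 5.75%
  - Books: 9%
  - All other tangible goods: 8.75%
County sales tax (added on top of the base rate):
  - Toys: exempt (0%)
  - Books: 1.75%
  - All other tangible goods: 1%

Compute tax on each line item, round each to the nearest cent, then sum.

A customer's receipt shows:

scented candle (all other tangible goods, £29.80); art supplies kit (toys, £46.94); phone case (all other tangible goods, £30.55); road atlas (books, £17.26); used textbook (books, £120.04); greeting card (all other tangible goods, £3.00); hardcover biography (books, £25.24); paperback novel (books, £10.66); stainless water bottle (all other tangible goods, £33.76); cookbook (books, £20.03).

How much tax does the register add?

£32.94

Scented candle £29.80: all other tangible goods → 8.75% + 1% county = 9.75% → £2.91
Art supplies kit £46.94: toys → 5.75% + 0% county = 5.75% → £2.70
Phone case £30.55: all other tangible goods → 8.75% + 1% county = 9.75% → £2.98
Road atlas £17.26: books → 9% + 1.75% county = 10.75% → £1.86
Used textbook £120.04: books → 9% + 1.75% county = 10.75% → £12.90
Greeting card £3.00: all other tangible goods → 8.75% + 1% county = 9.75% → £0.29
Hardcover biography £25.24: books → 9% + 1.75% county = 10.75% → £2.71
Paperback novel £10.66: books → 9% + 1.75% county = 10.75% → £1.15
Stainless water bottle £33.76: all other tangible goods → 8.75% + 1% county = 9.75% → £3.29
Cookbook £20.03: books → 9% + 1.75% county = 10.75% → £2.15
Total tax = £2.91 + £2.70 + £2.98 + £1.86 + £12.90 + £0.29 + £2.71 + £1.15 + £3.29 + £2.15 = £32.94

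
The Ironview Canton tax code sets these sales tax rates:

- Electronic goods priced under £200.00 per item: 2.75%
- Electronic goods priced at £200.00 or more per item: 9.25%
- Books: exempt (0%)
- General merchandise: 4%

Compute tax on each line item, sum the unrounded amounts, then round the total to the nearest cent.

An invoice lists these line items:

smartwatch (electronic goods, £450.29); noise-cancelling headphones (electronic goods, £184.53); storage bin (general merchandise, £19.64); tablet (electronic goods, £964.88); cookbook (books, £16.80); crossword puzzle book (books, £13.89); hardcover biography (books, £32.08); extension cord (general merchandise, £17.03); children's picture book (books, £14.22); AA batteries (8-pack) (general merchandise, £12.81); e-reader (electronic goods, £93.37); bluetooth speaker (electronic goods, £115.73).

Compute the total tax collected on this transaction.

£143.71

Smartwatch £450.29: electronic goods, £200.00 or more → 9.25% → £41.651825
Noise-cancelling headphones £184.53: electronic goods, under £200.00 → 2.75% → £5.074575
Storage bin £19.64: general merchandise → 4% → £0.7856
Tablet £964.88: electronic goods, £200.00 or more → 9.25% → £89.2514
Cookbook £16.80: books → 0% → £0.00
Crossword puzzle book £13.89: books → 0% → £0.00
Hardcover biography £32.08: books → 0% → £0.00
Extension cord £17.03: general merchandise → 4% → £0.6812
Children's picture book £14.22: books → 0% → £0.00
AA batteries (8-pack) £12.81: general merchandise → 4% → £0.5124
E-reader £93.37: electronic goods, under £200.00 → 2.75% → £2.567675
Bluetooth speaker £115.73: electronic goods, under £200.00 → 2.75% → £3.182575
Unrounded tax sum = £143.70725 → £143.71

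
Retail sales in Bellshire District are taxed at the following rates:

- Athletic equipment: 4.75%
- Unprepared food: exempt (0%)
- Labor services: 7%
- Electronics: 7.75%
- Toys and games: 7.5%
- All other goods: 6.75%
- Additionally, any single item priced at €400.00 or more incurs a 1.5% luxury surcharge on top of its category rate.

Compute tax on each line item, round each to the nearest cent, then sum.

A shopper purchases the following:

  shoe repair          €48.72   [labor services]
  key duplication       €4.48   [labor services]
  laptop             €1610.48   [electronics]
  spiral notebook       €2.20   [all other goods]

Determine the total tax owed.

Shoe repair €48.72: labor services → 7% → €3.41
Key duplication €4.48: labor services → 7% → €0.31
Laptop €1610.48: electronics → 7.75% + 1.5% surcharge = 9.25% → €148.97
Spiral notebook €2.20: all other goods → 6.75% → €0.15
Total tax = €3.41 + €0.31 + €148.97 + €0.15 = €152.84

€152.84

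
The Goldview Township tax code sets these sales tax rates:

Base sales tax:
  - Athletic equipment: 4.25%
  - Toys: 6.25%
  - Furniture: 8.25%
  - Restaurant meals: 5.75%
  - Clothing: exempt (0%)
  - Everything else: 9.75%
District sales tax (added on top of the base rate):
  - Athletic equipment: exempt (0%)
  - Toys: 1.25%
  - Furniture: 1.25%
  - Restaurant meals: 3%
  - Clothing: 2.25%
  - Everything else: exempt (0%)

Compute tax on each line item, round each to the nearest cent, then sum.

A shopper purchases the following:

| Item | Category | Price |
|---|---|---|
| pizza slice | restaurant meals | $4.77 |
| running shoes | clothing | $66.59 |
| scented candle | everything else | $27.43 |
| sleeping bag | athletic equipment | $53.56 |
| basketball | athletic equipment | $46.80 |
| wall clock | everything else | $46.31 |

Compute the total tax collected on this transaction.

Pizza slice $4.77: restaurant meals → 5.75% + 3% district = 8.75% → $0.42
Running shoes $66.59: clothing → 0% + 2.25% district = 2.25% → $1.50
Scented candle $27.43: everything else → 9.75% + 0% district = 9.75% → $2.67
Sleeping bag $53.56: athletic equipment → 4.25% + 0% district = 4.25% → $2.28
Basketball $46.80: athletic equipment → 4.25% + 0% district = 4.25% → $1.99
Wall clock $46.31: everything else → 9.75% + 0% district = 9.75% → $4.52
Total tax = $0.42 + $1.50 + $2.67 + $2.28 + $1.99 + $4.52 = $13.38

$13.38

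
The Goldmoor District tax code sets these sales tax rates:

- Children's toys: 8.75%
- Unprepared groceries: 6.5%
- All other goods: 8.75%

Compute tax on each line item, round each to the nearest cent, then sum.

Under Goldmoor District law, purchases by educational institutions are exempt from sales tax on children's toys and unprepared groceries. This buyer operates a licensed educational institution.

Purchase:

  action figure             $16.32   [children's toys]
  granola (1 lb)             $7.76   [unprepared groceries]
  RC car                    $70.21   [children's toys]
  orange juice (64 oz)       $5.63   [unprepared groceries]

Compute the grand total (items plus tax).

$99.92

Action figure $16.32: children's toys, buyer-exempt → 0% → $0.00
Granola (1 lb) $7.76: unprepared groceries, buyer-exempt → 0% → $0.00
RC car $70.21: children's toys, buyer-exempt → 0% → $0.00
Orange juice (64 oz) $5.63: unprepared groceries, buyer-exempt → 0% → $0.00
Subtotal = $99.92; tax = $0.00; total due = $99.92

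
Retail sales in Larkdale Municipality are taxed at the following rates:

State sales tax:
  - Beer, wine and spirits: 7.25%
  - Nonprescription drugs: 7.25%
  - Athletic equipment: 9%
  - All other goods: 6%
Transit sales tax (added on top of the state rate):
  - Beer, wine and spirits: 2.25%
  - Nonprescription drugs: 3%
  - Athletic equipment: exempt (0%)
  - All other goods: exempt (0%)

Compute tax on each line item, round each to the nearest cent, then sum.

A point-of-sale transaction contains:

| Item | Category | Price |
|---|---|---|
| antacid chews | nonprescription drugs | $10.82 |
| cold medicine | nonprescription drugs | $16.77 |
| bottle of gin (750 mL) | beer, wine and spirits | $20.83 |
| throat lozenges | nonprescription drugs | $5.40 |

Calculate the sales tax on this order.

$5.36

Antacid chews $10.82: nonprescription drugs → 7.25% + 3% transit = 10.25% → $1.11
Cold medicine $16.77: nonprescription drugs → 7.25% + 3% transit = 10.25% → $1.72
Bottle of gin (750 mL) $20.83: beer, wine and spirits → 7.25% + 2.25% transit = 9.5% → $1.98
Throat lozenges $5.40: nonprescription drugs → 7.25% + 3% transit = 10.25% → $0.55
Total tax = $1.11 + $1.72 + $1.98 + $0.55 = $5.36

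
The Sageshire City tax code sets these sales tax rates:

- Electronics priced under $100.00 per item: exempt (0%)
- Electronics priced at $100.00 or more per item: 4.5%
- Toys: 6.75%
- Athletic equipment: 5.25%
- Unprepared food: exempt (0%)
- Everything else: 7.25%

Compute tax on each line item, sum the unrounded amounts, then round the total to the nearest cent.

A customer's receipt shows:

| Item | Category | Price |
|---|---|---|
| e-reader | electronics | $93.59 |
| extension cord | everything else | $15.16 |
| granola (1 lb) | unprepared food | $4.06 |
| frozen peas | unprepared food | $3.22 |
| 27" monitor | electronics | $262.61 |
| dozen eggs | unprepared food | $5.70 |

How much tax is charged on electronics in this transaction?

$11.82

E-reader $93.59: electronics, under $100.00 → 0% → $0.00
27" monitor $262.61: electronics, $100.00 or more → 4.5% → $11.81745
Tax on electronics: unrounded sum = $11.81745 → $11.82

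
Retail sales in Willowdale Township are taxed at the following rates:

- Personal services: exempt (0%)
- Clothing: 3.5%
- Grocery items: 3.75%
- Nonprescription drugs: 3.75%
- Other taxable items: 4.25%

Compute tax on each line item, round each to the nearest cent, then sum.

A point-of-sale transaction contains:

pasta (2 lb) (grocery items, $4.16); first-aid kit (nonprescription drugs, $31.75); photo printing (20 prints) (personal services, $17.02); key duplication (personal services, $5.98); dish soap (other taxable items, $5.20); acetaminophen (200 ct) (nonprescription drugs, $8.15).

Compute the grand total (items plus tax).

$74.14

Pasta (2 lb) $4.16: grocery items → 3.75% → $0.16
First-aid kit $31.75: nonprescription drugs → 3.75% → $1.19
Photo printing (20 prints) $17.02: personal services → 0% → $0.00
Key duplication $5.98: personal services → 0% → $0.00
Dish soap $5.20: other taxable items → 4.25% → $0.22
Acetaminophen (200 ct) $8.15: nonprescription drugs → 3.75% → $0.31
Subtotal = $72.26; tax = $1.88; total due = $74.14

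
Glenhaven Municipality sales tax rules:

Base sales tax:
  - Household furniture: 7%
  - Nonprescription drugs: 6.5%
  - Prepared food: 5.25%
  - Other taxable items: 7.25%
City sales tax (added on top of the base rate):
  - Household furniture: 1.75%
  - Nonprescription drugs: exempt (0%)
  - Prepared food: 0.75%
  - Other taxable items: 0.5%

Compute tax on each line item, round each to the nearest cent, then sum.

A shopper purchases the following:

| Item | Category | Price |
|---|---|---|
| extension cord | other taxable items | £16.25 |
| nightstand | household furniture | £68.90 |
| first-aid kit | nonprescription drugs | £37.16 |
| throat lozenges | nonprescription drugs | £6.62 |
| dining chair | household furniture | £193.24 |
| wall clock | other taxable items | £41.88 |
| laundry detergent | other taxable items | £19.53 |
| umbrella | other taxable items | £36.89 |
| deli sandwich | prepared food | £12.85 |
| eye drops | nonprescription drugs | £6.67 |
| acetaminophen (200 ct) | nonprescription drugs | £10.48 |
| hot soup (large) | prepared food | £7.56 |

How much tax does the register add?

Extension cord £16.25: other taxable items → 7.25% + 0.5% city = 7.75% → £1.26
Nightstand £68.90: household furniture → 7% + 1.75% city = 8.75% → £6.03
First-aid kit £37.16: nonprescription drugs → 6.5% + 0% city = 6.5% → £2.42
Throat lozenges £6.62: nonprescription drugs → 6.5% + 0% city = 6.5% → £0.43
Dining chair £193.24: household furniture → 7% + 1.75% city = 8.75% → £16.91
Wall clock £41.88: other taxable items → 7.25% + 0.5% city = 7.75% → £3.25
Laundry detergent £19.53: other taxable items → 7.25% + 0.5% city = 7.75% → £1.51
Umbrella £36.89: other taxable items → 7.25% + 0.5% city = 7.75% → £2.86
Deli sandwich £12.85: prepared food → 5.25% + 0.75% city = 6% → £0.77
Eye drops £6.67: nonprescription drugs → 6.5% + 0% city = 6.5% → £0.43
Acetaminophen (200 ct) £10.48: nonprescription drugs → 6.5% + 0% city = 6.5% → £0.68
Hot soup (large) £7.56: prepared food → 5.25% + 0.75% city = 6% → £0.45
Total tax = £1.26 + £6.03 + £2.42 + £0.43 + £16.91 + £3.25 + £1.51 + £2.86 + £0.77 + £0.43 + £0.68 + £0.45 = £37.00

£37.00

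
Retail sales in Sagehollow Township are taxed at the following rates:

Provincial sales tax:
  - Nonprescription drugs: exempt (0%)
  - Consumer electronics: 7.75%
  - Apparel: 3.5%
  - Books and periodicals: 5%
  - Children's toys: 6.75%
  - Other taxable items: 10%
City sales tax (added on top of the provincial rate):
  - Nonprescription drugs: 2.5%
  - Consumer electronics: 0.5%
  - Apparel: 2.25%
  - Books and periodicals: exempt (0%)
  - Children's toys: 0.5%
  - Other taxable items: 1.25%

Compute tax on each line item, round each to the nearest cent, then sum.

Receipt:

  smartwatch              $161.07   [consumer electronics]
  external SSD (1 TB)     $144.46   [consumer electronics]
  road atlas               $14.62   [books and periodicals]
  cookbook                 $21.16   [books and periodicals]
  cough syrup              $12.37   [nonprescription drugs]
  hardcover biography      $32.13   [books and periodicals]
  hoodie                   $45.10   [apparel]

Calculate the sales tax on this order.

Smartwatch $161.07: consumer electronics → 7.75% + 0.5% city = 8.25% → $13.29
External SSD (1 TB) $144.46: consumer electronics → 7.75% + 0.5% city = 8.25% → $11.92
Road atlas $14.62: books and periodicals → 5% + 0% city = 5% → $0.73
Cookbook $21.16: books and periodicals → 5% + 0% city = 5% → $1.06
Cough syrup $12.37: nonprescription drugs → 0% + 2.5% city = 2.5% → $0.31
Hardcover biography $32.13: books and periodicals → 5% + 0% city = 5% → $1.61
Hoodie $45.10: apparel → 3.5% + 2.25% city = 5.75% → $2.59
Total tax = $13.29 + $11.92 + $0.73 + $1.06 + $0.31 + $1.61 + $2.59 = $31.51

$31.51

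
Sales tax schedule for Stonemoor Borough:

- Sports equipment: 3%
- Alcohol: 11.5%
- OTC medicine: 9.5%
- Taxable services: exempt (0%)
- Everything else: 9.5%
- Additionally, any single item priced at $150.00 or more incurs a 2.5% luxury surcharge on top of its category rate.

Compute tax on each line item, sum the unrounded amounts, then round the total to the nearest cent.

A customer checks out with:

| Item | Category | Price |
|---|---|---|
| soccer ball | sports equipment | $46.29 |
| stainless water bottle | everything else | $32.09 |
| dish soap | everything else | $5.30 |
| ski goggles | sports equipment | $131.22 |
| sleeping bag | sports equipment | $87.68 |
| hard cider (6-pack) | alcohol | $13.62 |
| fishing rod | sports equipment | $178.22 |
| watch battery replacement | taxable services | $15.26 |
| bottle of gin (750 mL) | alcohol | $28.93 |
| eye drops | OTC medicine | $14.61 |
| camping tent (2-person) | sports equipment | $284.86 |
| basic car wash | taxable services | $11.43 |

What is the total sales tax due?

Soccer ball $46.29: sports equipment → 3% → $1.3887
Stainless water bottle $32.09: everything else → 9.5% → $3.04855
Dish soap $5.30: everything else → 9.5% → $0.5035
Ski goggles $131.22: sports equipment → 3% → $3.9366
Sleeping bag $87.68: sports equipment → 3% → $2.6304
Hard cider (6-pack) $13.62: alcohol → 11.5% → $1.5663
Fishing rod $178.22: sports equipment → 3% + 2.5% surcharge = 5.5% → $9.8021
Watch battery replacement $15.26: taxable services → 0% → $0.00
Bottle of gin (750 mL) $28.93: alcohol → 11.5% → $3.32695
Eye drops $14.61: OTC medicine → 9.5% → $1.38795
Camping tent (2-person) $284.86: sports equipment → 3% + 2.5% surcharge = 5.5% → $15.6673
Basic car wash $11.43: taxable services → 0% → $0.00
Unrounded tax sum = $43.25835 → $43.26

$43.26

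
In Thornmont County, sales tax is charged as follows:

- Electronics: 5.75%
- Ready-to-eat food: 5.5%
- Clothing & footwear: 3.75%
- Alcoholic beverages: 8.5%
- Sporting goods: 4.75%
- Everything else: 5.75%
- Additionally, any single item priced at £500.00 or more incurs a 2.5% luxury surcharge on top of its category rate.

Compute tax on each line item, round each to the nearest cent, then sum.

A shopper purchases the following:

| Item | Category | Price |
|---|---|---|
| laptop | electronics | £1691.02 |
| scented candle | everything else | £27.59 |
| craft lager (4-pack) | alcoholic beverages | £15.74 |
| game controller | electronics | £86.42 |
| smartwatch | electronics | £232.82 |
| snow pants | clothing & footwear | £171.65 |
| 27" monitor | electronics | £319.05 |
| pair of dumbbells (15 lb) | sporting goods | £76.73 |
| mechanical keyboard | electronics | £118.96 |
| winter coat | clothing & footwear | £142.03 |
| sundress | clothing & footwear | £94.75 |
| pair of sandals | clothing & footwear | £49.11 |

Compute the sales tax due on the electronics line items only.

£183.06

Laptop £1691.02: electronics → 5.75% + 2.5% surcharge = 8.25% → £139.51
Game controller £86.42: electronics → 5.75% → £4.97
Smartwatch £232.82: electronics → 5.75% → £13.39
27" monitor £319.05: electronics → 5.75% → £18.35
Mechanical keyboard £118.96: electronics → 5.75% → £6.84
Tax on electronics = £139.51 + £4.97 + £13.39 + £18.35 + £6.84 = £183.06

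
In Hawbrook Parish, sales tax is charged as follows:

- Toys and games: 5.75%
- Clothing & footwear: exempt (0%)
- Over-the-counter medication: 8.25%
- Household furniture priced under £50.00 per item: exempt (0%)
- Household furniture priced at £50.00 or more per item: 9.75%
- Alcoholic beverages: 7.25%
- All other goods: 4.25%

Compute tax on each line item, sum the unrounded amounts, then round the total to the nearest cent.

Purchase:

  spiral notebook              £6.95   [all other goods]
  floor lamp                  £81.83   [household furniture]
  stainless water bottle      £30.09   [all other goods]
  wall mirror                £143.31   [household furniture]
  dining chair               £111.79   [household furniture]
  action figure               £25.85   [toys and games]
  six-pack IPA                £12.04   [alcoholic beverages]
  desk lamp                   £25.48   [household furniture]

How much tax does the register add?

£36.78

Spiral notebook £6.95: all other goods → 4.25% → £0.295375
Floor lamp £81.83: household furniture, £50.00 or more → 9.75% → £7.978425
Stainless water bottle £30.09: all other goods → 4.25% → £1.278825
Wall mirror £143.31: household furniture, £50.00 or more → 9.75% → £13.972725
Dining chair £111.79: household furniture, £50.00 or more → 9.75% → £10.899525
Action figure £25.85: toys and games → 5.75% → £1.486375
Six-pack IPA £12.04: alcoholic beverages → 7.25% → £0.8729
Desk lamp £25.48: household furniture, under £50.00 → 0% → £0.00
Unrounded tax sum = £36.78415 → £36.78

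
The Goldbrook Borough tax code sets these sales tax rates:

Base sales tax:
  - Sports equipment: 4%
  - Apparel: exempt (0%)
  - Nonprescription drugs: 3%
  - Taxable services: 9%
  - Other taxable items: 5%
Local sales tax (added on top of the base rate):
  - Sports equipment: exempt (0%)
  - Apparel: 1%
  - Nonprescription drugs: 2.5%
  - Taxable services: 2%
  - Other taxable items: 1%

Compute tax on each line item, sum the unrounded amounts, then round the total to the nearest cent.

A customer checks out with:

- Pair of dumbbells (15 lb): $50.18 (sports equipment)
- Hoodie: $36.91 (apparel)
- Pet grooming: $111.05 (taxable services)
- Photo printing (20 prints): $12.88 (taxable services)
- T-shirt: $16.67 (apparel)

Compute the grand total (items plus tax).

Pair of dumbbells (15 lb) $50.18: sports equipment → 4% + 0% local = 4% → $2.0072
Hoodie $36.91: apparel → 0% + 1% local = 1% → $0.3691
Pet grooming $111.05: taxable services → 9% + 2% local = 11% → $12.2155
Photo printing (20 prints) $12.88: taxable services → 9% + 2% local = 11% → $1.4168
T-shirt $16.67: apparel → 0% + 1% local = 1% → $0.1667
Subtotal = $227.69; unrounded tax = $16.1753 → $16.18; total due = $243.87

$243.87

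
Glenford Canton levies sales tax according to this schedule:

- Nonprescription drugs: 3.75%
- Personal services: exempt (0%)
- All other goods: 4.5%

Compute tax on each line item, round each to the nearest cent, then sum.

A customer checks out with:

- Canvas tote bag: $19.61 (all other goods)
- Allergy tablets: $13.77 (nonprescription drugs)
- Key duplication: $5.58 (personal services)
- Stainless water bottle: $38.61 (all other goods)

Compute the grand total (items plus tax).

Canvas tote bag $19.61: all other goods → 4.5% → $0.88
Allergy tablets $13.77: nonprescription drugs → 3.75% → $0.52
Key duplication $5.58: personal services → 0% → $0.00
Stainless water bottle $38.61: all other goods → 4.5% → $1.74
Subtotal = $77.57; tax = $3.14; total due = $80.71

$80.71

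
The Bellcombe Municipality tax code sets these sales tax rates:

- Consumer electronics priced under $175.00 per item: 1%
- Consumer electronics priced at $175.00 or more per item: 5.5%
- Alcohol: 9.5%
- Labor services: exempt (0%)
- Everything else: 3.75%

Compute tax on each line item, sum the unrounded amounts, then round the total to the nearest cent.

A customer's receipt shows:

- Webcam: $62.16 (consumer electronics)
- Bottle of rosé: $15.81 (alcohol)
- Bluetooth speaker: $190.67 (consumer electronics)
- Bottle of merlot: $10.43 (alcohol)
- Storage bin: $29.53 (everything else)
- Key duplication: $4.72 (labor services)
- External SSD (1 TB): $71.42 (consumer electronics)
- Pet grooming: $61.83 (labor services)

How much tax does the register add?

Webcam $62.16: consumer electronics, under $175.00 → 1% → $0.6216
Bottle of rosé $15.81: alcohol → 9.5% → $1.50195
Bluetooth speaker $190.67: consumer electronics, $175.00 or more → 5.5% → $10.48685
Bottle of merlot $10.43: alcohol → 9.5% → $0.99085
Storage bin $29.53: everything else → 3.75% → $1.107375
Key duplication $4.72: labor services → 0% → $0.00
External SSD (1 TB) $71.42: consumer electronics, under $175.00 → 1% → $0.7142
Pet grooming $61.83: labor services → 0% → $0.00
Unrounded tax sum = $15.422825 → $15.42

$15.42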